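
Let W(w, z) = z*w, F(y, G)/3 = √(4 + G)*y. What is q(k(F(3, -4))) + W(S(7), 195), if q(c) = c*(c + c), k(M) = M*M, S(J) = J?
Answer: 1365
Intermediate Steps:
F(y, G) = 3*y*√(4 + G) (F(y, G) = 3*(√(4 + G)*y) = 3*(y*√(4 + G)) = 3*y*√(4 + G))
k(M) = M²
W(w, z) = w*z
q(c) = 2*c² (q(c) = c*(2*c) = 2*c²)
q(k(F(3, -4))) + W(S(7), 195) = 2*((3*3*√(4 - 4))²)² + 7*195 = 2*((3*3*√0)²)² + 1365 = 2*((3*3*0)²)² + 1365 = 2*(0²)² + 1365 = 2*0² + 1365 = 2*0 + 1365 = 0 + 1365 = 1365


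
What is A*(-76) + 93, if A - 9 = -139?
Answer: 9973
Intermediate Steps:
A = -130 (A = 9 - 139 = -130)
A*(-76) + 93 = -130*(-76) + 93 = 9880 + 93 = 9973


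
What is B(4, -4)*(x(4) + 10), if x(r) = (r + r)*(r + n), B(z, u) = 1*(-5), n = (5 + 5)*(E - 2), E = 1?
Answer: 190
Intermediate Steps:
n = -10 (n = (5 + 5)*(1 - 2) = 10*(-1) = -10)
B(z, u) = -5
x(r) = 2*r*(-10 + r) (x(r) = (r + r)*(r - 10) = (2*r)*(-10 + r) = 2*r*(-10 + r))
B(4, -4)*(x(4) + 10) = -5*(2*4*(-10 + 4) + 10) = -5*(2*4*(-6) + 10) = -5*(-48 + 10) = -5*(-38) = 190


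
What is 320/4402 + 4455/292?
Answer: 9852175/642692 ≈ 15.330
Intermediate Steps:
320/4402 + 4455/292 = 320*(1/4402) + 4455*(1/292) = 160/2201 + 4455/292 = 9852175/642692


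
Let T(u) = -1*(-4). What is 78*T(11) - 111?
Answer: 201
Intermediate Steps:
T(u) = 4
78*T(11) - 111 = 78*4 - 111 = 312 - 111 = 201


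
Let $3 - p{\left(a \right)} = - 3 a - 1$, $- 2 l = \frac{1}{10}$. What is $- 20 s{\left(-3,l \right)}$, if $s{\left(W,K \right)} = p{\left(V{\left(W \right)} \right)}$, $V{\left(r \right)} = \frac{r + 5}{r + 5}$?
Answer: $-140$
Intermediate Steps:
$l = - \frac{1}{20}$ ($l = - \frac{1}{2 \cdot 10} = \left(- \frac{1}{2}\right) \frac{1}{10} = - \frac{1}{20} \approx -0.05$)
$V{\left(r \right)} = 1$ ($V{\left(r \right)} = \frac{5 + r}{5 + r} = 1$)
$p{\left(a \right)} = 4 + 3 a$ ($p{\left(a \right)} = 3 - \left(- 3 a - 1\right) = 3 - \left(-1 - 3 a\right) = 3 + \left(1 + 3 a\right) = 4 + 3 a$)
$s{\left(W,K \right)} = 7$ ($s{\left(W,K \right)} = 4 + 3 \cdot 1 = 4 + 3 = 7$)
$- 20 s{\left(-3,l \right)} = \left(-20\right) 7 = -140$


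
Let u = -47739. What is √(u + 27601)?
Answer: I*√20138 ≈ 141.91*I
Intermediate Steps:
√(u + 27601) = √(-47739 + 27601) = √(-20138) = I*√20138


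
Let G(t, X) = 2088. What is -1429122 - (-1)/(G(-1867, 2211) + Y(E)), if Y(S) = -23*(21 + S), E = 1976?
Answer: -62656995847/43843 ≈ -1.4291e+6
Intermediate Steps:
Y(S) = -483 - 23*S
-1429122 - (-1)/(G(-1867, 2211) + Y(E)) = -1429122 - (-1)/(2088 + (-483 - 23*1976)) = -1429122 - (-1)/(2088 + (-483 - 45448)) = -1429122 - (-1)/(2088 - 45931) = -1429122 - (-1)/(-43843) = -1429122 - (-1)*(-1)/43843 = -1429122 - 1*1/43843 = -1429122 - 1/43843 = -62656995847/43843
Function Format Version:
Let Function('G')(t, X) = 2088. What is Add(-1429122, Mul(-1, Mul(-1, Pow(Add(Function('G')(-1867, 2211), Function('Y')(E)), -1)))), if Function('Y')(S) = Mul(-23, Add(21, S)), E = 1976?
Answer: Rational(-62656995847, 43843) ≈ -1.4291e+6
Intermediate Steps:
Function('Y')(S) = Add(-483, Mul(-23, S))
Add(-1429122, Mul(-1, Mul(-1, Pow(Add(Function('G')(-1867, 2211), Function('Y')(E)), -1)))) = Add(-1429122, Mul(-1, Mul(-1, Pow(Add(2088, Add(-483, Mul(-23, 1976))), -1)))) = Add(-1429122, Mul(-1, Mul(-1, Pow(Add(2088, Add(-483, -45448)), -1)))) = Add(-1429122, Mul(-1, Mul(-1, Pow(Add(2088, -45931), -1)))) = Add(-1429122, Mul(-1, Mul(-1, Pow(-43843, -1)))) = Add(-1429122, Mul(-1, Mul(-1, Rational(-1, 43843)))) = Add(-1429122, Mul(-1, Rational(1, 43843))) = Add(-1429122, Rational(-1, 43843)) = Rational(-62656995847, 43843)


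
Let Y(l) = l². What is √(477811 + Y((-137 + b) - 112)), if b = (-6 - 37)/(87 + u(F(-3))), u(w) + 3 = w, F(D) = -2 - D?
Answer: √3901963739/85 ≈ 734.89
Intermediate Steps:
u(w) = -3 + w
b = -43/85 (b = (-6 - 37)/(87 + (-3 + (-2 - 1*(-3)))) = -43/(87 + (-3 + (-2 + 3))) = -43/(87 + (-3 + 1)) = -43/(87 - 2) = -43/85 ≈ -0.50588)
√(477811 + Y((-137 + b) - 112)) = √(477811 + ((-137 - 43/85) - 112)²) = √(477811 + (-11688/85 - 112)²) = √(477811 + (-21208/85)²) = √(477811 + 449779264/7225) = √(3901963739/7225) = √3901963739/85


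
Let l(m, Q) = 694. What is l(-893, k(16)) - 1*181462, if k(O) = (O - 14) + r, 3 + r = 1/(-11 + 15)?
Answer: -180768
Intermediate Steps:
r = -11/4 (r = -3 + 1/(-11 + 15) = -3 + 1/4 = -3 + ¼ = -11/4 ≈ -2.7500)
k(O) = -67/4 + O (k(O) = (O - 14) - 11/4 = (-14 + O) - 11/4 = -67/4 + O)
l(-893, k(16)) - 1*181462 = 694 - 1*181462 = 694 - 181462 = -180768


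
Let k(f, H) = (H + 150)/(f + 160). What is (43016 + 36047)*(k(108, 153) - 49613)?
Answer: -1051220145803/268 ≈ -3.9225e+9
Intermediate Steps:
k(f, H) = (150 + H)/(160 + f)
(43016 + 36047)*(k(108, 153) - 49613) = (43016 + 36047)*((150 + 153)/(160 + 108) - 49613) = 79063*(303/268 - 49613) = 79063*(-13295981/268) = -1051220145803/268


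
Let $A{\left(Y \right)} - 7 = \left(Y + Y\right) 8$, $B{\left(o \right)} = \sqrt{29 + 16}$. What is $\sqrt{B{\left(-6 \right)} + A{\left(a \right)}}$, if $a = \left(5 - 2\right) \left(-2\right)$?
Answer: $\sqrt{-89 + 3 \sqrt{5}} \approx 9.0715 i$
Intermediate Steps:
$B{\left(o \right)} = 3 \sqrt{5}$ ($B{\left(o \right)} = \sqrt{45} = 3 \sqrt{5}$)
$a = -6$ ($a = 3 \left(-2\right) = -6$)
$A{\left(Y \right)} = 7 + 16 Y$ ($A{\left(Y \right)} = 7 + \left(Y + Y\right) 8 = 7 + 2 Y 8 = 7 + 16 Y$)
$\sqrt{B{\left(-6 \right)} + A{\left(a \right)}} = \sqrt{3 \sqrt{5} + \left(7 + 16 \left(-6\right)\right)} = \sqrt{3 \sqrt{5} + \left(7 - 96\right)} = \sqrt{3 \sqrt{5} - 89} = \sqrt{-89 + 3 \sqrt{5}}$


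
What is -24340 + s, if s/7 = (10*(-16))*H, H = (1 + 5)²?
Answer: -64660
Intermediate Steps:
H = 36 (H = 6² = 36)
s = -40320 (s = 7*((10*(-16))*36) = 7*(-160*36) = 7*(-5760) = -40320)
-24340 + s = -24340 - 40320 = -64660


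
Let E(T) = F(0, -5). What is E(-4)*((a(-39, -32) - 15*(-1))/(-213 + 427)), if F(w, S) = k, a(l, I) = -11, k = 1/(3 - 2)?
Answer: 2/107 ≈ 0.018692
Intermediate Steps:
k = 1 (k = 1/1 = 1)
F(w, S) = 1
E(T) = 1
E(-4)*((a(-39, -32) - 15*(-1))/(-213 + 427)) = 1*((-11 - 15*(-1))/(-213 + 427)) = 1*((-11 + 15)/214) = 1*(4*(1/214)) = 1*(2/107) = 2/107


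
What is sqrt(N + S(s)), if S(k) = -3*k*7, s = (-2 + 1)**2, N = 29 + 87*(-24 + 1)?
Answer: I*sqrt(1993) ≈ 44.643*I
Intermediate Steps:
N = -1972 (N = 29 + 87*(-23) = 29 - 2001 = -1972)
s = 1 (s = (-1)**2 = 1)
S(k) = -21*k
sqrt(N + S(s)) = sqrt(-1972 - 21*1) = sqrt(-1972 - 21) = sqrt(-1993) = I*sqrt(1993)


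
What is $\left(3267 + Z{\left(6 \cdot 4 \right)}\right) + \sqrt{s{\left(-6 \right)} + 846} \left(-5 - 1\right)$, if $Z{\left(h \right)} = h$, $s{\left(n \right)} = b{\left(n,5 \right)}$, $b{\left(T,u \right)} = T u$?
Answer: $3291 - 24 \sqrt{51} \approx 3119.6$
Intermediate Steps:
$s{\left(n \right)} = 5 n$ ($s{\left(n \right)} = n 5 = 5 n$)
$\left(3267 + Z{\left(6 \cdot 4 \right)}\right) + \sqrt{s{\left(-6 \right)} + 846} \left(-5 - 1\right) = \left(3267 + 6 \cdot 4\right) + \sqrt{5 \left(-6\right) + 846} \left(-5 - 1\right) = \left(3267 + 24\right) + \sqrt{-30 + 846} \left(-5 - 1\right) = 3291 + \sqrt{816} \left(-6\right) = 3291 + 4 \sqrt{51} \left(-6\right) = 3291 - 24 \sqrt{51}$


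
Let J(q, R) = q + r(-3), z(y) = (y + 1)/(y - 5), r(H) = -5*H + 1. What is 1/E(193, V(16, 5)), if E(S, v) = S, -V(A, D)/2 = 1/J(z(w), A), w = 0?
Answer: 1/193 ≈ 0.0051813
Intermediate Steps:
r(H) = 1 - 5*H
z(y) = (1 + y)/(-5 + y)
J(q, R) = 16 + q (J(q, R) = q + (1 - 5*(-3)) = q + (1 + 15) = q + 16 = 16 + q)
V(A, D) = -10/79 (V(A, D) = -2/(16 + (1 + 0)/(-5 + 0)) = -2/(16 + 1/(-5)) = -2/(16 - ⅕*1) = -2/(16 - ⅕) = -2/79/5 = -2*5/79 = -10/79)
1/E(193, V(16, 5)) = 1/193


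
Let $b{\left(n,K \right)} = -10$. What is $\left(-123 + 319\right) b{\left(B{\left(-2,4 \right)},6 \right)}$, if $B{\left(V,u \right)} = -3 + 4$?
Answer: $-1960$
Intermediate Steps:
$B{\left(V,u \right)} = 1$
$\left(-123 + 319\right) b{\left(B{\left(-2,4 \right)},6 \right)} = \left(-123 + 319\right) \left(-10\right) = 196 \left(-10\right) = -1960$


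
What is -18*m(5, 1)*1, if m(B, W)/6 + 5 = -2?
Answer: 756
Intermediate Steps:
m(B, W) = -42 (m(B, W) = -30 + 6*(-2) = -30 - 12 = -42)
-18*m(5, 1)*1 = -18*(-42)*1 = 756*1 = 756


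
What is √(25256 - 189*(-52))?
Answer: 14*√179 ≈ 187.31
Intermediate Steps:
√(25256 - 189*(-52)) = √(25256 + 9828) = √35084 = 14*√179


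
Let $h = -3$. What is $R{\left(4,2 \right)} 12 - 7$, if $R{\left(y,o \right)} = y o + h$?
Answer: $53$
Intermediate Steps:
$R{\left(y,o \right)} = -3 + o y$ ($R{\left(y,o \right)} = y o - 3 = o y - 3 = -3 + o y$)
$R{\left(4,2 \right)} 12 - 7 = \left(-3 + 2 \cdot 4\right) 12 - 7 = \left(-3 + 8\right) 12 - 7 = 5 \cdot 12 - 7 = 60 - 7 = 53$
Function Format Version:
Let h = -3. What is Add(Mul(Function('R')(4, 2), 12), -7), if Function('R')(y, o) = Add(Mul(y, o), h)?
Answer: 53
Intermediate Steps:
Function('R')(y, o) = Add(-3, Mul(o, y)) (Function('R')(y, o) = Add(Mul(y, o), -3) = Add(Mul(o, y), -3) = Add(-3, Mul(o, y)))
Add(Mul(Function('R')(4, 2), 12), -7) = Add(Mul(Add(-3, Mul(2, 4)), 12), -7) = Add(Mul(Add(-3, 8), 12), -7) = Add(Mul(5, 12), -7) = Add(60, -7) = 53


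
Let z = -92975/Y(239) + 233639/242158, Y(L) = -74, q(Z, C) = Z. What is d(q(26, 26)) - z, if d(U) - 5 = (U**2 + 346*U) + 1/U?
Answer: 140100646555/16639714 ≈ 8419.7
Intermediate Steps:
z = 804711762/639989 (z = -92975/(-74) + 233639/242158 = -92975*(-1/74) + 233639*(1/242158) = 92975/74 + 33377/34594 = 804711762/639989 ≈ 1257.4)
d(U) = 5 + 1/U + U**2 + 346*U (d(U) = 5 + ((U**2 + 346*U) + 1/U) = 5 + (1/U + U**2 + 346*U) = 5 + 1/U + U**2 + 346*U)
d(q(26, 26)) - z = (5 + 1/26 + 26**2 + 346*26) - 1*804711762/639989 = (5 + 1/26 + 676 + 8996) - 804711762/639989 = 251603/26 - 804711762/639989 = 140100646555/16639714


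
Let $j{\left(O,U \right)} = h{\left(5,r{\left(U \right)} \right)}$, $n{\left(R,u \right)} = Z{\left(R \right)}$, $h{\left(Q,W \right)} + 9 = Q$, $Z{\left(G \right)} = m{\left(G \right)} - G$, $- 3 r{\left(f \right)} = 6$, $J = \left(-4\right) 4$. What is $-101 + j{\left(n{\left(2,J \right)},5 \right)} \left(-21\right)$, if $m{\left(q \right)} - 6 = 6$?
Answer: $-17$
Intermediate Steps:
$m{\left(q \right)} = 12$ ($m{\left(q \right)} = 6 + 6 = 12$)
$J = -16$
$r{\left(f \right)} = -2$ ($r{\left(f \right)} = \left(- \frac{1}{3}\right) 6 = -2$)
$Z{\left(G \right)} = 12 - G$
$h{\left(Q,W \right)} = -9 + Q$
$n{\left(R,u \right)} = 12 - R$
$j{\left(O,U \right)} = -4$ ($j{\left(O,U \right)} = -9 + 5 = -4$)
$-101 + j{\left(n{\left(2,J \right)},5 \right)} \left(-21\right) = -101 - -84 = -101 + 84 = -17$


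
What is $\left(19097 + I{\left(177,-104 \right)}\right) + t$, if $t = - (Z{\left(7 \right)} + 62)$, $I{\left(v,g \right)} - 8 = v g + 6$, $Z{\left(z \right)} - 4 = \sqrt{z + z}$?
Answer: $637 - \sqrt{14} \approx 633.26$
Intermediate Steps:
$Z{\left(z \right)} = 4 + \sqrt{2} \sqrt{z}$ ($Z{\left(z \right)} = 4 + \sqrt{z + z} = 4 + \sqrt{2 z} = 4 + \sqrt{2} \sqrt{z}$)
$I{\left(v,g \right)} = 14 + g v$ ($I{\left(v,g \right)} = 8 + \left(v g + 6\right) = 8 + \left(g v + 6\right) = 8 + \left(6 + g v\right) = 14 + g v$)
$t = -66 - \sqrt{14}$ ($t = - (\left(4 + \sqrt{2} \sqrt{7}\right) + 62) = - (\left(4 + \sqrt{14}\right) + 62) = - (66 + \sqrt{14}) = -66 - \sqrt{14} \approx -69.742$)
$\left(19097 + I{\left(177,-104 \right)}\right) + t = \left(19097 + \left(14 - 18408\right)\right) - \left(66 + \sqrt{14}\right) = \left(19097 - 18394\right) - \left(66 + \sqrt{14}\right) = 703 - \left(66 + \sqrt{14}\right) = 637 - \sqrt{14}$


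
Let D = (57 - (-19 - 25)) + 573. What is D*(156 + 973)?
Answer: 760946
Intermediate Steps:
D = 674 (D = (57 - 1*(-44)) + 573 = (57 + 44) + 573 = 101 + 573 = 674)
D*(156 + 973) = 674*(156 + 973) = 674*1129 = 760946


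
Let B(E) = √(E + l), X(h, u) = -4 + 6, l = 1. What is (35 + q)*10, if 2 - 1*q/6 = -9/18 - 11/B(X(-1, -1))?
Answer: 500 + 220*√3 ≈ 881.05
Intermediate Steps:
X(h, u) = 2
B(E) = √(1 + E) (B(E) = √(E + 1) = √(1 + E))
q = 15 + 22*√3 (q = 12 - 6*(-9/18 - 11/√(1 + 2)) = 12 - 6*(-9*1/18 - 11*√3/3) = 12 - 6*(-½ - 11*√3/3) = 12 + (3 + 22*√3) = 15 + 22*√3 ≈ 53.105)
(35 + q)*10 = (35 + (15 + 22*√3))*10 = (50 + 22*√3)*10 = 500 + 220*√3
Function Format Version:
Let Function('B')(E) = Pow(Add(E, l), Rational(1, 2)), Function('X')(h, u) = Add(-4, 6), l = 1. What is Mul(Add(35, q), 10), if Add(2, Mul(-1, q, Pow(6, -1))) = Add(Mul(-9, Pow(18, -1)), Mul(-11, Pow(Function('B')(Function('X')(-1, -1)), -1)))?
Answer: Add(500, Mul(220, Pow(3, Rational(1, 2)))) ≈ 881.05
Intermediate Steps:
Function('X')(h, u) = 2
Function('B')(E) = Pow(Add(1, E), Rational(1, 2)) (Function('B')(E) = Pow(Add(E, 1), Rational(1, 2)) = Pow(Add(1, E), Rational(1, 2)))
q = Add(15, Mul(22, Pow(3, Rational(1, 2)))) (q = Add(12, Mul(-6, Add(Mul(-9, Pow(18, -1)), Mul(-11, Pow(Pow(Add(1, 2), Rational(1, 2)), -1))))) = Add(12, Mul(-6, Add(Mul(-9, Rational(1, 18)), Mul(-11, Pow(Pow(3, Rational(1, 2)), -1))))) = Add(12, Mul(-6, Add(Rational(-1, 2), Mul(-11, Mul(Rational(1, 3), Pow(3, Rational(1, 2))))))) = Add(12, Mul(-6, Add(Rational(-1, 2), Mul(Rational(-11, 3), Pow(3, Rational(1, 2)))))) = Add(12, Add(3, Mul(22, Pow(3, Rational(1, 2))))) = Add(15, Mul(22, Pow(3, Rational(1, 2)))) ≈ 53.105)
Mul(Add(35, q), 10) = Mul(Add(35, Add(15, Mul(22, Pow(3, Rational(1, 2))))), 10) = Mul(Add(50, Mul(22, Pow(3, Rational(1, 2)))), 10) = Add(500, Mul(220, Pow(3, Rational(1, 2))))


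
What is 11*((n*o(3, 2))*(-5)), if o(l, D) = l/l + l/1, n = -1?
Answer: 220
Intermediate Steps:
o(l, D) = 1 + l (o(l, D) = 1 + l*1 = 1 + l)
11*((n*o(3, 2))*(-5)) = 11*(-(1 + 3)*(-5)) = 11*(-1*4*(-5)) = 11*(-4*(-5)) = 11*20 = 220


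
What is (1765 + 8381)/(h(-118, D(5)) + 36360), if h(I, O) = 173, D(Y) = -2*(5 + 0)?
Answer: 10146/36533 ≈ 0.27772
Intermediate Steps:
D(Y) = -10 (D(Y) = -2*5 = -10)
(1765 + 8381)/(h(-118, D(5)) + 36360) = (1765 + 8381)/(173 + 36360) = 10146/36533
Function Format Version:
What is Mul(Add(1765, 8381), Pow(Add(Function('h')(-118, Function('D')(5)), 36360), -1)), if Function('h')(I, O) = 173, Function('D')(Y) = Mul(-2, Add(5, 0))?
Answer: Rational(10146, 36533) ≈ 0.27772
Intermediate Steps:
Function('D')(Y) = -10 (Function('D')(Y) = Mul(-2, 5) = -10)
Mul(Add(1765, 8381), Pow(Add(Function('h')(-118, Function('D')(5)), 36360), -1)) = Mul(Add(1765, 8381), Pow(Add(173, 36360), -1)) = Mul(10146, Pow(36533, -1)) = Mul(10146, Rational(1, 36533)) = Rational(10146, 36533)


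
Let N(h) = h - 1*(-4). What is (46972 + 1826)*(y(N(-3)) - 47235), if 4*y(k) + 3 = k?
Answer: -2304997929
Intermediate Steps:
N(h) = 4 + h (N(h) = h + 4 = 4 + h)
y(k) = -3/4 + k/4
(46972 + 1826)*(y(N(-3)) - 47235) = (46972 + 1826)*((-3/4 + (4 - 3)/4) - 47235) = 48798*((-3/4 + (1/4)*1) - 47235) = 48798*((-3/4 + 1/4) - 47235) = 48798*(-1/2 - 47235) = 48798*(-94471/2) = -2304997929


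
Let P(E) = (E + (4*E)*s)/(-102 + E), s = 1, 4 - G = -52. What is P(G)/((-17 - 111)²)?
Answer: -35/94208 ≈ -0.00037152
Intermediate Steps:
G = 56 (G = 4 - 1*(-52) = 4 + 52 = 56)
P(E) = 5*E/(-102 + E) (P(E) = (E + (4*E)*1)/(-102 + E) = (E + 4*E)/(-102 + E) = (5*E)/(-102 + E) = 5*E/(-102 + E))
P(G)/((-17 - 111)²) = (5*56/(-102 + 56))/((-17 - 111)²) = (5*56/(-46))/((-128)²) = (5*56*(-1/46))/16384 = -140/23*1/16384 = -35/94208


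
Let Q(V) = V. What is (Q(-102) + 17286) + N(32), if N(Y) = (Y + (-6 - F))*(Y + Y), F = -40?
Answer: 21408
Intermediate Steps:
N(Y) = 2*Y*(34 + Y) (N(Y) = (Y + (-6 - 1*(-40)))*(Y + Y) = (Y + (-6 + 40))*(2*Y) = (Y + 34)*(2*Y) = (34 + Y)*(2*Y) = 2*Y*(34 + Y))
(Q(-102) + 17286) + N(32) = (-102 + 17286) + 2*32*(34 + 32) = 17184 + 2*32*66 = 17184 + 4224 = 21408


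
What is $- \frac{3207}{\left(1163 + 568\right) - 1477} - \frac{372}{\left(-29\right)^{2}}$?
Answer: $- \frac{2791575}{213614} \approx -13.068$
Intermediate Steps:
$- \frac{3207}{\left(1163 + 568\right) - 1477} - \frac{372}{\left(-29\right)^{2}} = - \frac{3207}{1731 - 1477} - \frac{372}{841} = - \frac{3207}{254} - \frac{372}{841} = - \frac{2791575}{213614}$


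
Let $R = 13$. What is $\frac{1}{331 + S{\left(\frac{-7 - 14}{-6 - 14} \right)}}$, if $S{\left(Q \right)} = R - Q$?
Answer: $\frac{20}{6859} \approx 0.0029159$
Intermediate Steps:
$S{\left(Q \right)} = 13 - Q$
$\frac{1}{331 + S{\left(\frac{-7 - 14}{-6 - 14} \right)}} = \frac{1}{331 + \left(13 - \frac{-7 - 14}{-6 - 14}\right)} = \frac{1}{331 + \left(13 - - \frac{21}{-20}\right)} = \frac{1}{331 + \left(13 - \left(-21\right) \left(- \frac{1}{20}\right)\right)} = \frac{1}{331 + \left(13 - \frac{21}{20}\right)} = \frac{1}{331 + \frac{239}{20}} = \frac{1}{\frac{6859}{20}} = \frac{20}{6859}$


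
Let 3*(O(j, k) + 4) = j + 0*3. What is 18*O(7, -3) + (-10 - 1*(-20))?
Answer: -20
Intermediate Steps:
O(j, k) = -4 + j/3 (O(j, k) = -4 + (j + 0*3)/3 = -4 + (j + 0)/3 = -4 + j/3)
18*O(7, -3) + (-10 - 1*(-20)) = 18*(-4 + (⅓)*7) + (-10 - 1*(-20)) = 18*(-4 + 7/3) + (-10 + 20) = 18*(-5/3) + 10 = -30 + 10 = -20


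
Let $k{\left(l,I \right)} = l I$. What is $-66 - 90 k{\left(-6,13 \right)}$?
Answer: $6954$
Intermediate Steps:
$k{\left(l,I \right)} = I l$
$-66 - 90 k{\left(-6,13 \right)} = -66 - 90 \cdot 13 \left(-6\right) = -66 - -7020 = -66 + 7020 = 6954$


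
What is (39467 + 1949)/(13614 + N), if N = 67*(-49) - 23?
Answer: 10354/2577 ≈ 4.0179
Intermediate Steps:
N = -3306 (N = -3283 - 23 = -3306)
(39467 + 1949)/(13614 + N) = (39467 + 1949)/(13614 - 3306) = 41416/10308 = 41416*(1/10308) = 10354/2577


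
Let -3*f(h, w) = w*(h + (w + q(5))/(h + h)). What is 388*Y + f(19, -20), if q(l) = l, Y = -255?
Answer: -5632510/57 ≈ -98816.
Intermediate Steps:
f(h, w) = -w*(h + (5 + w)/(2*h))/3 (f(h, w) = -w*(h + (w + 5)/(h + h))/3 = -w*(h + (5 + w)/((2*h)))/3 = -w*(h + (5 + w)*(1/(2*h)))/3 = -w*(h + (5 + w)/(2*h))/3)
388*Y + f(19, -20) = 388*(-255) - ⅙*(-20)*(5 - 20 + 2*19²)/19 = -98940 - ⅙*(-20)*1/19*(5 - 20 + 2*361) = -98940 - ⅙*(-20)*1/19*(5 - 20 + 722) = -98940 - ⅙*(-20)*1/19*707 = -98940 + 7070/57 = -5632510/57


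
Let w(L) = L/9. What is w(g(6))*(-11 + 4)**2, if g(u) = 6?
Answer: 98/3 ≈ 32.667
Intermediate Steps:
w(L) = L/9 (w(L) = L*(1/9) = L/9)
w(g(6))*(-11 + 4)**2 = ((1/9)*6)*(-11 + 4)**2 = (2/3)*(-7)**2 = (2/3)*49 = 98/3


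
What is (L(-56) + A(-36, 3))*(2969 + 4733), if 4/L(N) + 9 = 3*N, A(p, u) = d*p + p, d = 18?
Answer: -932496544/177 ≈ -5.2683e+6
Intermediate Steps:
A(p, u) = 19*p (A(p, u) = 18*p + p = 19*p)
L(N) = 4/(-9 + 3*N)
(L(-56) + A(-36, 3))*(2969 + 4733) = (4/(3*(-3 - 56)) + 19*(-36))*(2969 + 4733) = ((4/3)/(-59) - 684)*7702 = ((4/3)*(-1/59) - 684)*7702 = (-4/177 - 684)*7702 = -121072/177*7702 = -932496544/177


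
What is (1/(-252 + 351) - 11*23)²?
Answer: 627302116/9801 ≈ 64004.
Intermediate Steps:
(1/(-252 + 351) - 11*23)² = (1/99 - 253)² = (-25046/99)² = 627302116/9801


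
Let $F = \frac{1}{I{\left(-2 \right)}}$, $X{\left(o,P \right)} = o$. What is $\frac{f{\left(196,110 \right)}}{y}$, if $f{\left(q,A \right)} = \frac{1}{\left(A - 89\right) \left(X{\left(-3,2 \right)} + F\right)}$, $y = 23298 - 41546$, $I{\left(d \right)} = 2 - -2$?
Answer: $\frac{1}{1053822} \approx 9.4893 \cdot 10^{-7}$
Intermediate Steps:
$I{\left(d \right)} = 4$ ($I{\left(d \right)} = 2 + 2 = 4$)
$F = \frac{1}{4} \approx 0.25$
$y = -18248$
$f{\left(q,A \right)} = \frac{1}{\frac{979}{4} - \frac{11 A}{4}}$ ($f{\left(q,A \right)} = \frac{1}{\left(A - 89\right) \left(-3 + \frac{1}{4}\right)} = \frac{1}{\left(-89 + A\right) \left(- \frac{11}{4}\right)} = \frac{1}{\frac{979}{4} - \frac{11 A}{4}}$)
$\frac{f{\left(196,110 \right)}}{y} = \frac{\frac{4}{11} \frac{1}{89 - 110}}{-18248} = \frac{4}{11 \left(89 - 110\right)} \left(- \frac{1}{18248}\right) = \frac{4}{11 \left(-21\right)} \left(- \frac{1}{18248}\right) = \frac{4}{11} \left(- \frac{1}{21}\right) \left(- \frac{1}{18248}\right) = \left(- \frac{4}{231}\right) \left(- \frac{1}{18248}\right) = \frac{1}{1053822}$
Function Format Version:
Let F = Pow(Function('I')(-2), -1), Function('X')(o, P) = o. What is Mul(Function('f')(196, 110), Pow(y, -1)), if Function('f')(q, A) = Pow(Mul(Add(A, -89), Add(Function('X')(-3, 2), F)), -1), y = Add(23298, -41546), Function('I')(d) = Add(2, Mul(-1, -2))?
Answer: Rational(1, 1053822) ≈ 9.4893e-7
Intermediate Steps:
Function('I')(d) = 4 (Function('I')(d) = Add(2, 2) = 4)
F = Rational(1, 4) (F = Pow(4, -1) = Rational(1, 4) ≈ 0.25000)
y = -18248
Function('f')(q, A) = Pow(Add(Rational(979, 4), Mul(Rational(-11, 4), A)), -1) (Function('f')(q, A) = Pow(Mul(Add(A, -89), Add(-3, Rational(1, 4))), -1) = Pow(Mul(Add(-89, A), Rational(-11, 4)), -1) = Pow(Add(Rational(979, 4), Mul(Rational(-11, 4), A)), -1))
Mul(Function('f')(196, 110), Pow(y, -1)) = Mul(Mul(Rational(4, 11), Pow(Add(89, Mul(-1, 110)), -1)), Pow(-18248, -1)) = Mul(Mul(Rational(4, 11), Pow(Add(89, -110), -1)), Rational(-1, 18248)) = Mul(Mul(Rational(4, 11), Pow(-21, -1)), Rational(-1, 18248)) = Mul(Mul(Rational(4, 11), Rational(-1, 21)), Rational(-1, 18248)) = Mul(Rational(-4, 231), Rational(-1, 18248)) = Rational(1, 1053822)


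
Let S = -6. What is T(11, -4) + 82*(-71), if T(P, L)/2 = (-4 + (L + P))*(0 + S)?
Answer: -5858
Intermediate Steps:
T(P, L) = 48 - 12*L - 12*P (T(P, L) = 2*((-4 + (L + P))*(0 - 6)) = 2*((-4 + L + P)*(-6)) = 2*(24 - 6*L - 6*P) = 48 - 12*L - 12*P)
T(11, -4) + 82*(-71) = (48 - 12*(-4) - 12*11) + 82*(-71) = (48 + 48 - 132) - 5822 = -36 - 5822 = -5858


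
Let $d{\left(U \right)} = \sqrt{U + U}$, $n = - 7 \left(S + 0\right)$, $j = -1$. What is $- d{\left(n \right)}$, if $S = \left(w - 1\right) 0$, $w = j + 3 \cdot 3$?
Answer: $0$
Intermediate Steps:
$w = 8$ ($w = -1 + 3 \cdot 3 = -1 + 9 = 8$)
$S = 0$ ($S = \left(8 - 1\right) 0 = 7 \cdot 0 = 0$)
$n = 0$ ($n = - 7 \left(0 + 0\right) = \left(-7\right) 0 = 0$)
$d{\left(U \right)} = \sqrt{2} \sqrt{U}$ ($d{\left(U \right)} = \sqrt{2 U} = \sqrt{2} \sqrt{U}$)
$- d{\left(n \right)} = - \sqrt{2} \sqrt{0} = - \sqrt{2} \cdot 0 = \left(-1\right) 0 = 0$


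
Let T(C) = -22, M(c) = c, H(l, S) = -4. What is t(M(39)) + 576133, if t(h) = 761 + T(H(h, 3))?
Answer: 576872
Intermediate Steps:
t(h) = 739 (t(h) = 761 - 22 = 739)
t(M(39)) + 576133 = 739 + 576133 = 576872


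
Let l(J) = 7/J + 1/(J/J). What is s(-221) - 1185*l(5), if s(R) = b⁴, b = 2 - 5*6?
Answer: 611812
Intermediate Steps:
l(J) = 1 + 7/J (l(J) = 7/J + 1/1 = 7/J + 1*1 = 7/J + 1 = 1 + 7/J)
b = -28 (b = 2 - 30 = -28)
s(R) = 614656 (s(R) = (-28)⁴ = 614656)
s(-221) - 1185*l(5) = 614656 - 1185*(7 + 5)/5 = 614656 - 237*12 = 614656 - 1185*12/5 = 614656 - 2844 = 611812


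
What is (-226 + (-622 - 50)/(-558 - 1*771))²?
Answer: 9978811236/196249 ≈ 50848.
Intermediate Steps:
(-226 + (-622 - 50)/(-558 - 1*771))² = (-226 - 672/(-558 - 771))² = (-226 - 672/(-1329))² = (-226 - 672*(-1/1329))² = (-226 + 224/443)² = (-99894/443)² = 9978811236/196249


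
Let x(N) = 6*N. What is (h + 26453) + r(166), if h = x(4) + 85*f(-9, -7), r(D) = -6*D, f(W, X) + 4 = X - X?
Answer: 25141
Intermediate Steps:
f(W, X) = -4 (f(W, X) = -4 + (X - X) = -4 + 0 = -4)
h = -316 (h = 6*4 + 85*(-4) = 24 - 340 = -316)
(h + 26453) + r(166) = (-316 + 26453) - 6*166 = 26137 - 996 = 25141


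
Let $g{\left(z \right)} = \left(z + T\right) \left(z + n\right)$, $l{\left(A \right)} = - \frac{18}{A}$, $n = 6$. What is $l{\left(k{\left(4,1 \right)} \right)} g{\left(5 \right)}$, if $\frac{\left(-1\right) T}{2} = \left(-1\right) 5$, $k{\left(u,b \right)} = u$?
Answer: $- \frac{1485}{2} \approx -742.5$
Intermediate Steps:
$T = 10$ ($T = - 2 \left(\left(-1\right) 5\right) = \left(-2\right) \left(-5\right) = 10$)
$g{\left(z \right)} = \left(6 + z\right) \left(10 + z\right)$ ($g{\left(z \right)} = \left(z + 10\right) \left(z + 6\right) = \left(10 + z\right) \left(6 + z\right) = \left(6 + z\right) \left(10 + z\right)$)
$l{\left(k{\left(4,1 \right)} \right)} g{\left(5 \right)} = - \frac{18}{4} \left(60 + 5^{2} + 16 \cdot 5\right) = \left(-18\right) \frac{1}{4} \left(60 + 25 + 80\right) = \left(- \frac{9}{2}\right) 165 = - \frac{1485}{2}$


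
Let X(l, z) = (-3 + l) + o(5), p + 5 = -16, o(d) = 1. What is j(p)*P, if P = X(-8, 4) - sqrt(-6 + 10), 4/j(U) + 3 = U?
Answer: 2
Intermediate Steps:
p = -21 (p = -5 - 16 = -21)
j(U) = 4/(-3 + U)
X(l, z) = -2 + l (X(l, z) = (-3 + l) + 1 = -2 + l)
P = -12 (P = (-2 - 8) - sqrt(-6 + 10) = -10 - sqrt(4) = -10 - 1*2 = -10 - 2 = -12)
j(p)*P = (4/(-3 - 21))*(-12) = (4/(-24))*(-12) = (4*(-1/24))*(-12) = -1/6*(-12) = 2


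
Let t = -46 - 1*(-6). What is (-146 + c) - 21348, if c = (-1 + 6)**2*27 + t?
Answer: -20859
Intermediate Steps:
t = -40 (t = -46 + 6 = -40)
c = 635 (c = (-1 + 6)**2*27 - 40 = 5**2*27 - 40 = 25*27 - 40 = 675 - 40 = 635)
(-146 + c) - 21348 = (-146 + 635) - 21348 = 489 - 21348 = -20859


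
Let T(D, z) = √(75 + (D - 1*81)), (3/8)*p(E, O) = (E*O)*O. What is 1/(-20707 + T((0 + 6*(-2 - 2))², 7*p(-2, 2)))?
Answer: -20707/428779279 - √570/428779279 ≈ -4.8349e-5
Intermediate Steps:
p(E, O) = 8*E*O²/3 (p(E, O) = 8*((E*O)*O)/3 = 8*(E*O²)/3 = 8*E*O²/3)
T(D, z) = √(-6 + D) (T(D, z) = √(75 + (D - 81)) = √(75 + (-81 + D)) = √(-6 + D))
1/(-20707 + T((0 + 6*(-2 - 2))², 7*p(-2, 2))) = 1/(-20707 + √(-6 + (0 + 6*(-2 - 2))²)) = 1/(-20707 + √(-6 + (0 + 6*(-4))²)) = 1/(-20707 + √(-6 + (0 - 24)²)) = 1/(-20707 + √(-6 + (-24)²)) = 1/(-20707 + √(-6 + 576)) = 1/(-20707 + √570)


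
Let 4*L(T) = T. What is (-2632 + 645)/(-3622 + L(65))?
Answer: 7948/14423 ≈ 0.55106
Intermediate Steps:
L(T) = T/4
(-2632 + 645)/(-3622 + L(65)) = (-2632 + 645)/(-3622 + (¼)*65) = -1987/(-3622 + 65/4) = -1987/(-14423/4) = -1987*(-4/14423) = 7948/14423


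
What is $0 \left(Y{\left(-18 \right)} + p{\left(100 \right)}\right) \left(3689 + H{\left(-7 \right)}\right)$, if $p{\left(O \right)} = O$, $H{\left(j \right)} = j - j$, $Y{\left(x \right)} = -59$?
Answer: $0$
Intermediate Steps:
$H{\left(j \right)} = 0$
$0 \left(Y{\left(-18 \right)} + p{\left(100 \right)}\right) \left(3689 + H{\left(-7 \right)}\right) = 0 \left(-59 + 100\right) \left(3689 + 0\right) = 0 \cdot 41 \cdot 3689 = 0 \cdot 151249 = 0$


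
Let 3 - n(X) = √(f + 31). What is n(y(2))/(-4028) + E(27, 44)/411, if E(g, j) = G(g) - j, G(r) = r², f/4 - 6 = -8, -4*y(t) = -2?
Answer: 20131/12084 + √23/4028 ≈ 1.6671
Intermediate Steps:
y(t) = ½ (y(t) = -¼*(-2) = ½)
f = -8 (f = 24 + 4*(-8) = 24 - 32 = -8)
n(X) = 3 - √23 (n(X) = 3 - √(-8 + 31) = 3 - √23)
E(g, j) = g² - j
n(y(2))/(-4028) + E(27, 44)/411 = (3 - √23)/(-4028) + (27² - 1*44)/411 = (3 - √23)*(-1/4028) + (729 - 44)*(1/411) = (-3/4028 + √23/4028) + 685*(1/411) = (-3/4028 + √23/4028) + 5/3 = 20131/12084 + √23/4028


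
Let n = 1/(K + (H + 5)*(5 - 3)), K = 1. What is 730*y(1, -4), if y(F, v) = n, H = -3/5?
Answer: 3650/49 ≈ 74.490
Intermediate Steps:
H = -⅗ (H = -3*⅕ = -⅗ ≈ -0.60000)
n = 5/49 (n = 1/(1 + (-⅗ + 5)*(5 - 3)) = 1/(1 + (22/5)*2) = 1/(1 + 44/5) = 1/(49/5) = 5/49 ≈ 0.10204)
y(F, v) = 5/49
730*y(1, -4) = 730*(5/49) = 3650/49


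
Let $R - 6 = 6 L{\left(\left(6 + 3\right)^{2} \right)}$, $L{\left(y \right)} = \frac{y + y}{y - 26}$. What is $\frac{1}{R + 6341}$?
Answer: $\frac{55}{350057} \approx 0.00015712$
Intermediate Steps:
$L{\left(y \right)} = \frac{2 y}{-26 + y}$
$R = \frac{1302}{55}$ ($R = 6 + 6 \frac{2 \left(6 + 3\right)^{2}}{-26 + \left(6 + 3\right)^{2}} = 6 + 6 \frac{2 \cdot 9^{2}}{-26 + 9^{2}} = 6 + 6 \cdot 2 \cdot 81 \frac{1}{-26 + 81} = 6 + 6 \cdot 2 \cdot 81 \cdot \frac{1}{55} = 6 + 6 \cdot \frac{162}{55} = 6 + \frac{972}{55} = \frac{1302}{55} \approx 23.673$)
$\frac{1}{R + 6341} = \frac{1}{\frac{1302}{55} + 6341} = \frac{1}{\frac{350057}{55}} = \frac{55}{350057}$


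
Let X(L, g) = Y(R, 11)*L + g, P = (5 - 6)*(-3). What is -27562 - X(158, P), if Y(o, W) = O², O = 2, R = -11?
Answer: -28197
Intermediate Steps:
Y(o, W) = 4 (Y(o, W) = 2² = 4)
P = 3 (P = -1*(-3) = 3)
X(L, g) = g + 4*L (X(L, g) = 4*L + g = g + 4*L)
-27562 - X(158, P) = -27562 - (3 + 4*158) = -27562 - (3 + 632) = -27562 - 1*635 = -27562 - 635 = -28197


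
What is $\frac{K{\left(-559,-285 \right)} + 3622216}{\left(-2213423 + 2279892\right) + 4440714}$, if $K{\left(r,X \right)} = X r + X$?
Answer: $\frac{3781246}{4507183} \approx 0.83894$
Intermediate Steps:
$K{\left(r,X \right)} = X + X r$
$\frac{K{\left(-559,-285 \right)} + 3622216}{\left(-2213423 + 2279892\right) + 4440714} = \frac{- 285 \left(1 - 559\right) + 3622216}{\left(-2213423 + 2279892\right) + 4440714} = \frac{\left(-285\right) \left(-558\right) + 3622216}{66469 + 4440714} = \frac{159030 + 3622216}{4507183} = 3781246 \cdot \frac{1}{4507183} = \frac{3781246}{4507183}$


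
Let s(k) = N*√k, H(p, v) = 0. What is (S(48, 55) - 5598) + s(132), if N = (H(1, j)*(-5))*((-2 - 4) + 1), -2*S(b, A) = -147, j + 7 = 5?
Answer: -11049/2 ≈ -5524.5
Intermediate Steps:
j = -2 (j = -7 + 5 = -2)
S(b, A) = 147/2 (S(b, A) = -½*(-147) = 147/2)
N = 0 (N = (0*(-5))*((-2 - 4) + 1) = 0*(-6 + 1) = 0*(-5) = 0)
s(k) = 0 (s(k) = 0*√k = 0)
(S(48, 55) - 5598) + s(132) = (147/2 - 5598) + 0 = -11049/2 + 0 = -11049/2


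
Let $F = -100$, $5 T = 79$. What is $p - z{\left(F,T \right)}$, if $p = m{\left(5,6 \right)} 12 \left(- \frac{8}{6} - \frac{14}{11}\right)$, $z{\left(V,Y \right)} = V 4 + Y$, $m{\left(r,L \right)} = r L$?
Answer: $- \frac{30469}{55} \approx -553.98$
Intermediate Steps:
$T = \frac{79}{5}$ ($T = \frac{1}{5} \cdot 79 = \frac{79}{5} \approx 15.8$)
$m{\left(r,L \right)} = L r$
$z{\left(V,Y \right)} = Y + 4 V$ ($z{\left(V,Y \right)} = 4 V + Y = Y + 4 V$)
$p = - \frac{10320}{11}$ ($p = 6 \cdot 5 \cdot 12 \left(- \frac{8}{6} - \frac{14}{11}\right) = 30 \cdot 12 \left(\left(-8\right) \frac{1}{6} - \frac{14}{11}\right) = 360 \left(- \frac{4}{3} - \frac{14}{11}\right) = 360 \left(- \frac{86}{33}\right) = - \frac{10320}{11} \approx -938.18$)
$p - z{\left(F,T \right)} = - \frac{10320}{11} - \left(\frac{79}{5} + 4 \left(-100\right)\right) = - \frac{10320}{11} - \left(\frac{79}{5} - 400\right) = - \frac{10320}{11} - - \frac{1921}{5} = - \frac{10320}{11} + \frac{1921}{5} = - \frac{30469}{55}$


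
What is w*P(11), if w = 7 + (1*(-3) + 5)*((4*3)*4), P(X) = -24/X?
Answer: -2472/11 ≈ -224.73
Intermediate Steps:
w = 103 (w = 7 + (-3 + 5)*(12*4) = 7 + 2*48 = 7 + 96 = 103)
w*P(11) = 103*(-24/11) = -2472/11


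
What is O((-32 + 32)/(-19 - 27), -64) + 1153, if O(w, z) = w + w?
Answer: 1153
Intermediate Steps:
O(w, z) = 2*w
O((-32 + 32)/(-19 - 27), -64) + 1153 = 2*((-32 + 32)/(-19 - 27)) + 1153 = 2*(0/(-46)) + 1153 = 2*(0*(-1/46)) + 1153 = 2*0 + 1153 = 0 + 1153 = 1153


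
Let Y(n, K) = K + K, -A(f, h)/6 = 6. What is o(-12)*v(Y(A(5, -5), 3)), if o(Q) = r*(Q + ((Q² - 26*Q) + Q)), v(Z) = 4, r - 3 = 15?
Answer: 31104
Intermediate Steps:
r = 18 (r = 3 + 15 = 18)
A(f, h) = -36 (A(f, h) = -6*6 = -36)
Y(n, K) = 2*K
o(Q) = -432*Q + 18*Q² (o(Q) = 18*(Q + ((Q² - 26*Q) + Q)) = 18*(Q + (Q² - 25*Q)) = 18*(Q² - 24*Q) = -432*Q + 18*Q²)
o(-12)*v(Y(A(5, -5), 3)) = (18*(-12)*(-24 - 12))*4 = (18*(-12)*(-36))*4 = 7776*4 = 31104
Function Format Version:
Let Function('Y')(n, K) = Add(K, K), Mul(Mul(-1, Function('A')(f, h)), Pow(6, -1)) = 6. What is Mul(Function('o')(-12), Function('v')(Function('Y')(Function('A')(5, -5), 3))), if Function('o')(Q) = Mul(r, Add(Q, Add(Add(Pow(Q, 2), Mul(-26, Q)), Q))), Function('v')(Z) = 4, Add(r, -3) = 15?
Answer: 31104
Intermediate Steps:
r = 18 (r = Add(3, 15) = 18)
Function('A')(f, h) = -36 (Function('A')(f, h) = Mul(-6, 6) = -36)
Function('Y')(n, K) = Mul(2, K)
Function('o')(Q) = Add(Mul(-432, Q), Mul(18, Pow(Q, 2))) (Function('o')(Q) = Mul(18, Add(Q, Add(Add(Pow(Q, 2), Mul(-26, Q)), Q))) = Mul(18, Add(Q, Add(Pow(Q, 2), Mul(-25, Q)))) = Mul(18, Add(Pow(Q, 2), Mul(-24, Q))) = Add(Mul(-432, Q), Mul(18, Pow(Q, 2))))
Mul(Function('o')(-12), Function('v')(Function('Y')(Function('A')(5, -5), 3))) = Mul(Mul(18, -12, Add(-24, -12)), 4) = Mul(Mul(18, -12, -36), 4) = Mul(7776, 4) = 31104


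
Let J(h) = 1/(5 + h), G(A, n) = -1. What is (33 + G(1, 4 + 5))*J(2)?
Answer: 32/7 ≈ 4.5714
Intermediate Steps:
(33 + G(1, 4 + 5))*J(2) = (33 - 1)/(5 + 2) = 32/7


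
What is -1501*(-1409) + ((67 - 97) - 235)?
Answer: 2114644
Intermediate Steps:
-1501*(-1409) + ((67 - 97) - 235) = 2114909 + (-30 - 235) = 2114909 - 265 = 2114644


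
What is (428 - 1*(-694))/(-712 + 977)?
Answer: 1122/265 ≈ 4.2340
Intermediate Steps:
(428 - 1*(-694))/(-712 + 977) = (428 + 694)/265 = 1122*(1/265) = 1122/265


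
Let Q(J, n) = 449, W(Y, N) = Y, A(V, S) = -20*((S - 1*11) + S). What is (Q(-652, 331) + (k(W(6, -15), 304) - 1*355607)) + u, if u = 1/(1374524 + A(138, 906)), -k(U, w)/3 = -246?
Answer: -474392587679/1338504 ≈ -3.5442e+5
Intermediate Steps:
A(V, S) = 220 - 40*S (A(V, S) = -20*((S - 11) + S) = -20*((-11 + S) + S) = -20*(-11 + 2*S) = 220 - 40*S)
k(U, w) = 738 (k(U, w) = -3*(-246) = 738)
u = 1/1338504 (u = 1/(1374524 + (220 - 40*906)) = 1/(1374524 + (220 - 36240)) = 1/(1374524 - 36020) = 1/1338504 ≈ 7.4710e-7)
(Q(-652, 331) + (k(W(6, -15), 304) - 1*355607)) + u = (449 + (738 - 1*355607)) + 1/1338504 = (449 + (738 - 355607)) + 1/1338504 = (449 - 354869) + 1/1338504 = -354420 + 1/1338504 = -474392587679/1338504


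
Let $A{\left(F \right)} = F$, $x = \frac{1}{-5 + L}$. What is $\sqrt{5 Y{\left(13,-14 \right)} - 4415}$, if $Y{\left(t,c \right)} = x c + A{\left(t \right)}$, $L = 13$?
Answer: $\frac{i \sqrt{17435}}{2} \approx 66.021 i$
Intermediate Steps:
$x = \frac{1}{8}$ ($x = \frac{1}{-5 + 13} = \frac{1}{8} \approx 0.125$)
$Y{\left(t,c \right)} = t + \frac{c}{8}$ ($Y{\left(t,c \right)} = \frac{c}{8} + t = t + \frac{c}{8}$)
$\sqrt{5 Y{\left(13,-14 \right)} - 4415} = \sqrt{5 \left(13 + \frac{1}{8} \left(-14\right)\right) - 4415} = \sqrt{5 \left(13 - \frac{7}{4}\right) - 4415} = \sqrt{5 \cdot \frac{45}{4} - 4415} = \sqrt{\frac{225}{4} - 4415} = \sqrt{- \frac{17435}{4}} = \frac{i \sqrt{17435}}{2}$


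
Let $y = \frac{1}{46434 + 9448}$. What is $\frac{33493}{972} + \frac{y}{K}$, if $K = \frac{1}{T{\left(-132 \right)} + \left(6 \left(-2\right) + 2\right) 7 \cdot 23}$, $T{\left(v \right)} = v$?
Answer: $\frac{934981301}{27158652} \approx 34.427$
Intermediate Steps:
$K = - \frac{1}{1742}$ ($K = \frac{1}{-132 + \left(6 \left(-2\right) + 2\right) 7 \cdot 23} = \frac{1}{-132 + \left(-12 + 2\right) 7 \cdot 23} = \frac{1}{-132 + \left(-10\right) 7 \cdot 23} = \frac{1}{-132 - 1610} = \frac{1}{-1742} = - \frac{1}{1742} \approx -0.00057405$)
$y = \frac{1}{55882} \approx 1.7895 \cdot 10^{-5}$
$\frac{33493}{972} + \frac{y}{K} = \frac{33493}{972} + \frac{1}{55882 \left(- \frac{1}{1742}\right)} = 33493 \cdot \frac{1}{972} + \frac{1}{55882} \left(-1742\right) = \frac{33493}{972} - \frac{871}{27941} = \frac{934981301}{27158652}$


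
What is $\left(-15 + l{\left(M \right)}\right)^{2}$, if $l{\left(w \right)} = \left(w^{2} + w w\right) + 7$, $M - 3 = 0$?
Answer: $100$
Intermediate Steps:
$M = 3$ ($M = 3 + 0 = 3$)
$l{\left(w \right)} = 7 + 2 w^{2}$ ($l{\left(w \right)} = \left(w^{2} + w^{2}\right) + 7 = 2 w^{2} + 7 = 7 + 2 w^{2}$)
$\left(-15 + l{\left(M \right)}\right)^{2} = \left(-15 + \left(7 + 2 \cdot 3^{2}\right)\right)^{2} = \left(-15 + \left(7 + 2 \cdot 9\right)\right)^{2} = \left(-15 + \left(7 + 18\right)\right)^{2} = \left(-15 + 25\right)^{2} = 10^{2} = 100$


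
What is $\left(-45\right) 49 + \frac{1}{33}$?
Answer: $- \frac{72764}{33} \approx -2205.0$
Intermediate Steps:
$\left(-45\right) 49 + \frac{1}{33} = -2205 + \frac{1}{33} = - \frac{72764}{33}$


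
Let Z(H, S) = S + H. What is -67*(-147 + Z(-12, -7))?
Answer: 11122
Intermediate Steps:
Z(H, S) = H + S
-67*(-147 + Z(-12, -7)) = -67*(-147 + (-12 - 7)) = -67*(-147 - 19) = -67*(-166) = 11122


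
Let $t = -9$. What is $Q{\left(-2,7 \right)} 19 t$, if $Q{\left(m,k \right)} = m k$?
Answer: $2394$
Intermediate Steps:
$Q{\left(m,k \right)} = k m$
$Q{\left(-2,7 \right)} 19 t = 7 \left(-2\right) 19 \left(-9\right) = \left(-14\right) 19 \left(-9\right) = \left(-266\right) \left(-9\right) = 2394$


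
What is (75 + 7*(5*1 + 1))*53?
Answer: 6201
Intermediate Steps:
(75 + 7*(5*1 + 1))*53 = (75 + 7*(5 + 1))*53 = (75 + 7*6)*53 = (75 + 42)*53 = 117*53 = 6201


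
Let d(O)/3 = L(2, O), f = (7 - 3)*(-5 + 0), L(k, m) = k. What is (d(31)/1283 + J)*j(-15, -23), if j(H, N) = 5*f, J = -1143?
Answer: 146646300/1283 ≈ 1.1430e+5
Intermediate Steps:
f = -20 (f = 4*(-5) = -20)
d(O) = 6 (d(O) = 3*2 = 6)
j(H, N) = -100 (j(H, N) = 5*(-20) = -100)
(d(31)/1283 + J)*j(-15, -23) = (6/1283 - 1143)*(-100) = -1466463/1283*(-100) = 146646300/1283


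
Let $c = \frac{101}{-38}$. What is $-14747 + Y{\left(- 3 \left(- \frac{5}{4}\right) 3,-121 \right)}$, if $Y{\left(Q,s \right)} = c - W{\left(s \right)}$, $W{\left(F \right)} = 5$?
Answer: $- \frac{560677}{38} \approx -14755.0$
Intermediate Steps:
$c = - \frac{101}{38}$ ($c = 101 \left(- \frac{1}{38}\right) = - \frac{101}{38} \approx -2.6579$)
$Y{\left(Q,s \right)} = - \frac{291}{38}$ ($Y{\left(Q,s \right)} = - \frac{101}{38} - 5 = - \frac{291}{38}$)
$-14747 + Y{\left(- 3 \left(- \frac{5}{4}\right) 3,-121 \right)} = -14747 - \frac{291}{38} = - \frac{560677}{38}$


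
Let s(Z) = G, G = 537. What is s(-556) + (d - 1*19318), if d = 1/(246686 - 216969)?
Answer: -558114976/29717 ≈ -18781.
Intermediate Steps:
s(Z) = 537
d = 1/29717 ≈ 3.3651e-5
s(-556) + (d - 1*19318) = 537 + (1/29717 - 1*19318) = 537 + (1/29717 - 19318) = 537 - 574073005/29717 = -558114976/29717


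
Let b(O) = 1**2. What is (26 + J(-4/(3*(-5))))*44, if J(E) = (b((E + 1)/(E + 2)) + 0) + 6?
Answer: 1452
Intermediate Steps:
b(O) = 1
J(E) = 7 (J(E) = (1 + 0) + 6 = 1 + 6 = 7)
(26 + J(-4/(3*(-5))))*44 = (26 + 7)*44 = 33*44 = 1452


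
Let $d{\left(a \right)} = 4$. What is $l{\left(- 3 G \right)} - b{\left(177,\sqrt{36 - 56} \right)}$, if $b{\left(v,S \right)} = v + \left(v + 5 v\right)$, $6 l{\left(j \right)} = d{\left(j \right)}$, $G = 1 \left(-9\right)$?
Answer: $- \frac{3715}{3} \approx -1238.3$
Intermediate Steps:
$G = -9$
$l{\left(j \right)} = \frac{2}{3}$ ($l{\left(j \right)} = \frac{1}{6} \cdot 4 = \frac{2}{3}$)
$b{\left(v,S \right)} = 7 v$ ($b{\left(v,S \right)} = v + 6 v = 7 v$)
$l{\left(- 3 G \right)} - b{\left(177,\sqrt{36 - 56} \right)} = \frac{2}{3} - 7 \cdot 177 = \frac{2}{3} - 1239 = - \frac{3715}{3}$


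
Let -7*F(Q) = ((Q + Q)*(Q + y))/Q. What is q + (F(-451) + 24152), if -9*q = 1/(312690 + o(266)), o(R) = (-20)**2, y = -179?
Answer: 68562952919/2817810 ≈ 24332.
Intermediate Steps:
F(Q) = 358/7 - 2*Q/7 (F(Q) = -(Q + Q)*(Q - 179)/(7*Q) = -(2*Q)*(-179 + Q)/(7*Q) = -2*Q*(-179 + Q)/(7*Q) = -(-358 + 2*Q)/7 = 358/7 - 2*Q/7)
o(R) = 400
q = -1/2817810 (q = -1/(9*(312690 + 400)) = -1/9/313090 = -1/9*1/313090 = -1/2817810 ≈ -3.5489e-7)
q + (F(-451) + 24152) = -1/2817810 + ((358/7 - 2/7*(-451)) + 24152) = -1/2817810 + ((358/7 + 902/7) + 24152) = -1/2817810 + (180 + 24152) = -1/2817810 + 24332 = 68562952919/2817810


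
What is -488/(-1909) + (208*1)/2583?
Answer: 1657576/4930947 ≈ 0.33616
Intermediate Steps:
-488/(-1909) + (208*1)/2583 = -488*(-1/1909) + 208*(1/2583) = 488/1909 + 208/2583 = 1657576/4930947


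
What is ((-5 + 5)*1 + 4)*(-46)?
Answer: -184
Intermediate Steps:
((-5 + 5)*1 + 4)*(-46) = (0*1 + 4)*(-46) = (0 + 4)*(-46) = 4*(-46) = -184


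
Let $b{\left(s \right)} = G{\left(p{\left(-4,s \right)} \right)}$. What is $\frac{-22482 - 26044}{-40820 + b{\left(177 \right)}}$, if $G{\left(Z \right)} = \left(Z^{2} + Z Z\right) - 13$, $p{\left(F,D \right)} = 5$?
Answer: $\frac{48526}{40783} \approx 1.1899$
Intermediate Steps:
$G{\left(Z \right)} = -13 + 2 Z^{2}$ ($G{\left(Z \right)} = \left(Z^{2} + Z^{2}\right) - 13 = 2 Z^{2} - 13 = -13 + 2 Z^{2}$)
$b{\left(s \right)} = 37$ ($b{\left(s \right)} = -13 + 2 \cdot 5^{2} = -13 + 2 \cdot 25 = -13 + 50 = 37$)
$\frac{-22482 - 26044}{-40820 + b{\left(177 \right)}} = \frac{-22482 - 26044}{-40820 + 37} = - \frac{48526}{-40783} = \left(-48526\right) \left(- \frac{1}{40783}\right) = \frac{48526}{40783}$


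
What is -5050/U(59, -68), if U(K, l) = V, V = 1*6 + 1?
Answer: -5050/7 ≈ -721.43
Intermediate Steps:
V = 7 (V = 6 + 1 = 7)
U(K, l) = 7
-5050/U(59, -68) = -5050/7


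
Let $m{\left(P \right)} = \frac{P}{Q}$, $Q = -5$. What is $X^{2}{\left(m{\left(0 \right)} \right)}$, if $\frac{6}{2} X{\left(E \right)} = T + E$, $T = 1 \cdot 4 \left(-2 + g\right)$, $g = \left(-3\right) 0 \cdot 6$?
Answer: $\frac{64}{9} \approx 7.1111$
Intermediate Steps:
$g = 0$ ($g = 0 \cdot 6 = 0$)
$m{\left(P \right)} = - \frac{P}{5}$ ($m{\left(P \right)} = \frac{P}{-5} = P \left(- \frac{1}{5}\right) = - \frac{P}{5}$)
$T = -8$ ($T = 1 \cdot 4 \left(-2 + 0\right) = 4 \left(-2\right) = -8$)
$X{\left(E \right)} = - \frac{8}{3} + \frac{E}{3}$ ($X{\left(E \right)} = \frac{-8 + E}{3} = - \frac{8}{3} + \frac{E}{3}$)
$X^{2}{\left(m{\left(0 \right)} \right)} = \left(- \frac{8}{3} + \frac{\left(- \frac{1}{5}\right) 0}{3}\right)^{2} = \left(- \frac{8}{3} + \frac{1}{3} \cdot 0\right)^{2} = \left(- \frac{8}{3} + 0\right)^{2} = \left(- \frac{8}{3}\right)^{2} = \frac{64}{9}$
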